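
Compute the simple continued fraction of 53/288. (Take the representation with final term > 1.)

53 = 0·288 + 53
288 = 5·53 + 23
53 = 2·23 + 7
23 = 3·7 + 2
7 = 3·2 + 1
2 = 2·1 + 0  (stop)
So 53/288 = [0; 5, 2, 3, 3, 2].

[0; 5, 2, 3, 3, 2]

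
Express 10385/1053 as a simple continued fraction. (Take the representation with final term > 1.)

[9; 1, 6, 3, 1, 4, 2, 3]

10385 = 9×1053 + 908
1053 = 1×908 + 145
908 = 6×145 + 38
145 = 3×38 + 31
38 = 1×31 + 7
31 = 4×7 + 3
7 = 2×3 + 1
3 = 3×1 + 0  (stop)
So 10385/1053 = [9; 1, 6, 3, 1, 4, 2, 3].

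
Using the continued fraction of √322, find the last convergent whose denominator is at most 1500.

11610/647

√322 = [17; 1, 16, 1, 34, …] (period length 4).
Convergents:
  p_0/q_0 = 17/1
  p_1/q_1 = 18/1
  p_2/q_2 = 305/17
  p_3/q_3 = 323/18
  p_4/q_4 = 11287/629
  p_5/q_5 = 11610/647
  p_6/q_6 = 197047/10981
q_5 = 647 ≤ 1500 < 10981 = q_6, so the answer is 11610/647.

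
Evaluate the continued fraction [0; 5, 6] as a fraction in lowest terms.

6/31

Using pₖ = aₖpₖ₋₁ + pₖ₋₂ and qₖ = aₖqₖ₋₁ + qₖ₋₂:
  k=0: a=0, p=0, q=1
  k=1: a=5, p=1, q=5
  k=2: a=6, p=6, q=31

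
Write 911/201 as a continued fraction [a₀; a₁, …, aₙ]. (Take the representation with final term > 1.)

[4; 1, 1, 7, 4, 3]

911 = 4×201 + 107
201 = 1×107 + 94
107 = 1×94 + 13
94 = 7×13 + 3
13 = 4×3 + 1
3 = 3×1 + 0  (stop)
So 911/201 = [4; 1, 1, 7, 4, 3].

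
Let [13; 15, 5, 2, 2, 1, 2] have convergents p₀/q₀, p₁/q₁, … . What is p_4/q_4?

Using pₖ = aₖpₖ₋₁ + pₖ₋₂, qₖ = aₖqₖ₋₁ + qₖ₋₂ (with p₋₁=1, p₋₂=0, q₋₁=0, q₋₂=1):
  k=0: a=13, p=13, q=1
  k=1: a=15, p=196, q=15
  k=2: a=5, p=993, q=76
  k=3: a=2, p=2182, q=167
  k=4: a=2, p=5357, q=410

5357/410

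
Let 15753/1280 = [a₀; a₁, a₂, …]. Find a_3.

1

15753 = 12·1280 + 393   →  a_0 = 12
1280 = 3·393 + 101   →  a_1 = 3
393 = 3·101 + 90   →  a_2 = 3
101 = 1·90 + 11   →  a_3 = 1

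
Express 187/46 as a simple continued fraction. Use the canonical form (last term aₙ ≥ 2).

187 = 4·46 + 3
46 = 15·3 + 1
3 = 3·1 + 0  (stop)
So 187/46 = [4; 15, 3].

[4; 15, 3]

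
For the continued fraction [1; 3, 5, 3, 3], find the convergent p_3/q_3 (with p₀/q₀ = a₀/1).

Using pₖ = aₖpₖ₋₁ + pₖ₋₂, qₖ = aₖqₖ₋₁ + qₖ₋₂ (with p₋₁=1, p₋₂=0, q₋₁=0, q₋₂=1):
  k=0: a=1, p=1, q=1
  k=1: a=3, p=4, q=3
  k=2: a=5, p=21, q=16
  k=3: a=3, p=67, q=51

67/51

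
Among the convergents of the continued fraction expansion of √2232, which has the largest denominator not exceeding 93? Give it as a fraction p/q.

1937/41

√2232 = [47; 4, 10, 4, 94, …] (period length 4).
Convergents:
  p_0/q_0 = 47/1
  p_1/q_1 = 189/4
  p_2/q_2 = 1937/41
  p_3/q_3 = 7937/168
q_2 = 41 ≤ 93 < 168 = q_3, so the answer is 1937/41.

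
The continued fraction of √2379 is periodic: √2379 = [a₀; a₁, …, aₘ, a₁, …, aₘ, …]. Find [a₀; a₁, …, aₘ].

[48; 1, 3, 2, 3, 1, 96]

a₀ = ⌊√2379⌋ = 48.
With m₀=0, d₀=1 and mₖ₊₁ = dₖaₖ − mₖ, dₖ₊₁ = (n − mₖ₊₁²)/dₖ, aₖ₊₁ = ⌊(a₀+mₖ₊₁)/dₖ₊₁⌋:
  k=1: m=48, d=75, a=1
  k=2: m=27, d=22, a=3
  k=3: m=39, d=39, a=2
  k=4: m=39, d=22, a=3
  k=5: m=27, d=75, a=1
  k=6: m=48, d=1, a=96
d=1 and a=2a₀=96 at k=6, so the next step gives (m, d) = (48, 75) again — its k=1 value — and the period has length 6.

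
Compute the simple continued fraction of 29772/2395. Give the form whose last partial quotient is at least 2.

29772 = 12×2395 + 1032
2395 = 2×1032 + 331
1032 = 3×331 + 39
331 = 8×39 + 19
39 = 2×19 + 1
19 = 19×1 + 0  (stop)
So 29772/2395 = [12; 2, 3, 8, 2, 19].

[12; 2, 3, 8, 2, 19]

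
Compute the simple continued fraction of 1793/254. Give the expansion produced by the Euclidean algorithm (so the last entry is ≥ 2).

1793 = 7×254 + 15
254 = 16×15 + 14
15 = 1×14 + 1
14 = 14×1 + 0  (stop)
So 1793/254 = [7; 16, 1, 14].

[7; 16, 1, 14]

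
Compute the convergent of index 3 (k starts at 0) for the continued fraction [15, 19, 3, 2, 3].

Using pₖ = aₖpₖ₋₁ + pₖ₋₂, qₖ = aₖqₖ₋₁ + qₖ₋₂ (with p₋₁=1, p₋₂=0, q₋₁=0, q₋₂=1):
  k=0: a=15, p=15, q=1
  k=1: a=19, p=286, q=19
  k=2: a=3, p=873, q=58
  k=3: a=2, p=2032, q=135

2032/135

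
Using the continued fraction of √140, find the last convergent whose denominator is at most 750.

√140 = [11; 1, 4, 1, 22, …] (period length 4).
Convergents:
  p_0/q_0 = 11/1
  p_1/q_1 = 12/1
  p_2/q_2 = 59/5
  p_3/q_3 = 71/6
  p_4/q_4 = 1621/137
  p_5/q_5 = 1692/143
  p_6/q_6 = 8389/709
  p_7/q_7 = 10081/852
q_6 = 709 ≤ 750 < 852 = q_7, so the answer is 8389/709.

8389/709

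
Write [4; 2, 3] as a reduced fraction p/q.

Fold from the inside: start with 3/1.
  2 + 1/3 = 7/3
  4 + 3/7 = 31/7

31/7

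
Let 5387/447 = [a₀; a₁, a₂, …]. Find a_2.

2

5387 = 12·447 + 23   →  a_0 = 12
447 = 19·23 + 10   →  a_1 = 19
23 = 2·10 + 3   →  a_2 = 2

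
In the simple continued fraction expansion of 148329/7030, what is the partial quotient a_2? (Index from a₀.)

17

148329 = 21·7030 + 699   →  a_0 = 21
7030 = 10·699 + 40   →  a_1 = 10
699 = 17·40 + 19   →  a_2 = 17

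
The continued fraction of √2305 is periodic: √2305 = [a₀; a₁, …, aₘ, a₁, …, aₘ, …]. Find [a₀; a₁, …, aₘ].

a₀ = ⌊√2305⌋ = 48.
With m₀=0, d₀=1 and mₖ₊₁ = dₖaₖ − mₖ, dₖ₊₁ = (n − mₖ₊₁²)/dₖ, aₖ₊₁ = ⌊(a₀+mₖ₊₁)/dₖ₊₁⌋:
  k=1: m=48, d=1, a=96
d=1 and a=2a₀=96 at k=1, so the next step gives (m, d) = (48, 1) again — its k=1 value — and the period has length 1.

[48; 96]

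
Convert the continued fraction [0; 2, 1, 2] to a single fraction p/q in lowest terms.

Using pₖ = aₖpₖ₋₁ + pₖ₋₂ and qₖ = aₖqₖ₋₁ + qₖ₋₂:
  k=0: a=0, p=0, q=1
  k=1: a=2, p=1, q=2
  k=2: a=1, p=1, q=3
  k=3: a=2, p=3, q=8

3/8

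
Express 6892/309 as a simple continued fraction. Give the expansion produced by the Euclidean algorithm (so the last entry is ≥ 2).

6892 = 22*309 + 94
309 = 3*94 + 27
94 = 3*27 + 13
27 = 2*13 + 1
13 = 13*1 + 0  (stop)
So 6892/309 = [22; 3, 3, 2, 13].

[22; 3, 3, 2, 13]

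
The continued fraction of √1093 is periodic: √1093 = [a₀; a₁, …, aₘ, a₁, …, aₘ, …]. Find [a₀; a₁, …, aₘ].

[33; 16, 1, 1, 16, 66]

a₀ = ⌊√1093⌋ = 33.
With m₀=0, d₀=1 and mₖ₊₁ = dₖaₖ − mₖ, dₖ₊₁ = (n − mₖ₊₁²)/dₖ, aₖ₊₁ = ⌊(a₀+mₖ₊₁)/dₖ₊₁⌋:
  k=1: m=33, d=4, a=16
  k=2: m=31, d=33, a=1
  k=3: m=2, d=33, a=1
  k=4: m=31, d=4, a=16
  k=5: m=33, d=1, a=66
d=1 and a=2a₀=66 at k=5, so the next step gives (m, d) = (33, 4) again — its k=1 value — and the period has length 5.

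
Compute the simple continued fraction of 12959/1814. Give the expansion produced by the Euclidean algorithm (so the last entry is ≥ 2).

[7; 6, 1, 19, 13]

12959 = 7·1814 + 261
1814 = 6·261 + 248
261 = 1·248 + 13
248 = 19·13 + 1
13 = 13·1 + 0  (stop)
So 12959/1814 = [7; 6, 1, 19, 13].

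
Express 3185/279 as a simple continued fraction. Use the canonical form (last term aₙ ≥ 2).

[11; 2, 2, 2, 7, 3]

3185 = 11·279 + 116
279 = 2·116 + 47
116 = 2·47 + 22
47 = 2·22 + 3
22 = 7·3 + 1
3 = 3·1 + 0  (stop)
So 3185/279 = [11; 2, 2, 2, 7, 3].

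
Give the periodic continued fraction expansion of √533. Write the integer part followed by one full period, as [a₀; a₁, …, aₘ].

[23; 11, 1, 1, 11, 46]

a₀ = ⌊√533⌋ = 23.
With m₀=0, d₀=1 and mₖ₊₁ = dₖaₖ − mₖ, dₖ₊₁ = (n − mₖ₊₁²)/dₖ, aₖ₊₁ = ⌊(a₀+mₖ₊₁)/dₖ₊₁⌋:
  k=1: m=23, d=4, a=11
  k=2: m=21, d=23, a=1
  k=3: m=2, d=23, a=1
  k=4: m=21, d=4, a=11
  k=5: m=23, d=1, a=46
d=1 and a=2a₀=46 at k=5, so the next step gives (m, d) = (23, 4) again — its k=1 value — and the period has length 5.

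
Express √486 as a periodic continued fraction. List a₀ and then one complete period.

[22; 22, 44]

a₀ = ⌊√486⌋ = 22.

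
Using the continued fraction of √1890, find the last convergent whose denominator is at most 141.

√1890 = [43; 2, 9, 6, 9, 2, 86, …] (period length 6).
Convergents:
  p_0/q_0 = 43/1
  p_1/q_1 = 87/2
  p_2/q_2 = 826/19
  p_3/q_3 = 5043/116
  p_4/q_4 = 46213/1063
q_3 = 116 ≤ 141 < 1063 = q_4, so the answer is 5043/116.

5043/116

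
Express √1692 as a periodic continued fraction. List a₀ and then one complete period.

[41; 7, 2, 7, 82]

a₀ = ⌊√1692⌋ = 41.
With m₀=0, d₀=1 and mₖ₊₁ = dₖaₖ − mₖ, dₖ₊₁ = (n − mₖ₊₁²)/dₖ, aₖ₊₁ = ⌊(a₀+mₖ₊₁)/dₖ₊₁⌋:
  k=1: m=41, d=11, a=7
  k=2: m=36, d=36, a=2
  k=3: m=36, d=11, a=7
  k=4: m=41, d=1, a=82
d=1 and a=2a₀=82 at k=4, so the next step gives (m, d) = (41, 11) again — its k=1 value — and the period has length 4.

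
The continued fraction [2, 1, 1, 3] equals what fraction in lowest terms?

Fold from the inside: start with 3/1.
  1 + 1/3 = 4/3
  1 + 3/4 = 7/4
  2 + 4/7 = 18/7

18/7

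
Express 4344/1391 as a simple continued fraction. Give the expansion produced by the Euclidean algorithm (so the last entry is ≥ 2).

[3; 8, 7, 2, 3, 3]

4344 = 3·1391 + 171
1391 = 8·171 + 23
171 = 7·23 + 10
23 = 2·10 + 3
10 = 3·3 + 1
3 = 3·1 + 0  (stop)
So 4344/1391 = [3; 8, 7, 2, 3, 3].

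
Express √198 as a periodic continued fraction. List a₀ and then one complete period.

[14; 14, 28]

a₀ = ⌊√198⌋ = 14.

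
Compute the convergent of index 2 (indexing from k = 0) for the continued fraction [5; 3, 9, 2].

149/28

Using pₖ = aₖpₖ₋₁ + pₖ₋₂, qₖ = aₖqₖ₋₁ + qₖ₋₂ (with p₋₁=1, p₋₂=0, q₋₁=0, q₋₂=1):
  k=0: a=5, p=5, q=1
  k=1: a=3, p=16, q=3
  k=2: a=9, p=149, q=28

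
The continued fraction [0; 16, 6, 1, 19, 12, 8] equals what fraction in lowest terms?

13539/218572

Using pₖ = aₖpₖ₋₁ + pₖ₋₂ and qₖ = aₖqₖ₋₁ + qₖ₋₂:
  k=0: a=0, p=0, q=1
  k=1: a=16, p=1, q=16
  k=2: a=6, p=6, q=97
  k=3: a=1, p=7, q=113
  k=4: a=19, p=139, q=2244
  k=5: a=12, p=1675, q=27041
  k=6: a=8, p=13539, q=218572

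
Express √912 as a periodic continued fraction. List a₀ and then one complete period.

[30; 5, 60]

a₀ = ⌊√912⌋ = 30.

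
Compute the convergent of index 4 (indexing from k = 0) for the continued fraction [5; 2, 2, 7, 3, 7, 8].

627/116

Using pₖ = aₖpₖ₋₁ + pₖ₋₂, qₖ = aₖqₖ₋₁ + qₖ₋₂ (with p₋₁=1, p₋₂=0, q₋₁=0, q₋₂=1):
  k=0: a=5, p=5, q=1
  k=1: a=2, p=11, q=2
  k=2: a=2, p=27, q=5
  k=3: a=7, p=200, q=37
  k=4: a=3, p=627, q=116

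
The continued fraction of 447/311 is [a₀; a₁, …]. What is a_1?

2

447 = 1·311 + 136   →  a_0 = 1
311 = 2·136 + 39   →  a_1 = 2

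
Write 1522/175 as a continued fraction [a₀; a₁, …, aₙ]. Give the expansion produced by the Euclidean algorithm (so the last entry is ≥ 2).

[8; 1, 2, 3, 3, 5]

1522 = 8×175 + 122
175 = 1×122 + 53
122 = 2×53 + 16
53 = 3×16 + 5
16 = 3×5 + 1
5 = 5×1 + 0  (stop)
So 1522/175 = [8; 1, 2, 3, 3, 5].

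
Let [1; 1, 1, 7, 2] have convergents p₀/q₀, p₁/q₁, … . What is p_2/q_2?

Using pₖ = aₖpₖ₋₁ + pₖ₋₂, qₖ = aₖqₖ₋₁ + qₖ₋₂ (with p₋₁=1, p₋₂=0, q₋₁=0, q₋₂=1):
  k=0: a=1, p=1, q=1
  k=1: a=1, p=2, q=1
  k=2: a=1, p=3, q=2

3/2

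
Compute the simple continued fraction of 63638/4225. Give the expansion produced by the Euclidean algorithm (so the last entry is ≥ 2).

63638 = 15*4225 + 263
4225 = 16*263 + 17
263 = 15*17 + 8
17 = 2*8 + 1
8 = 8*1 + 0  (stop)
So 63638/4225 = [15; 16, 15, 2, 8].

[15; 16, 15, 2, 8]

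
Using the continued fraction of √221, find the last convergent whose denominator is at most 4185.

√221 = [14; 1, 6, 2, 6, 1, 28, …] (period length 6).
Convergents:
  p_0/q_0 = 14/1
  p_1/q_1 = 15/1
  p_2/q_2 = 104/7
  p_3/q_3 = 223/15
  p_4/q_4 = 1442/97
  p_5/q_5 = 1665/112
  p_6/q_6 = 48062/3233
  p_7/q_7 = 49727/3345
  p_8/q_8 = 346424/23303
q_7 = 3345 ≤ 4185 < 23303 = q_8, so the answer is 49727/3345.

49727/3345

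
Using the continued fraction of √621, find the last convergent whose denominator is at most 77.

√621 = [24; 1, 11, 2, 11, 1, 48, …] (period length 6).
Convergents:
  p_0/q_0 = 24/1
  p_1/q_1 = 25/1
  p_2/q_2 = 299/12
  p_3/q_3 = 623/25
  p_4/q_4 = 7152/287
q_3 = 25 ≤ 77 < 287 = q_4, so the answer is 623/25.

623/25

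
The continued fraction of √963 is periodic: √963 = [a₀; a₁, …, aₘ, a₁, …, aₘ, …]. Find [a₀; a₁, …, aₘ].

[31; 31, 62]

a₀ = ⌊√963⌋ = 31.
With m₀=0, d₀=1 and mₖ₊₁ = dₖaₖ − mₖ, dₖ₊₁ = (n − mₖ₊₁²)/dₖ, aₖ₊₁ = ⌊(a₀+mₖ₊₁)/dₖ₊₁⌋:
  k=1: m=31, d=2, a=31
  k=2: m=31, d=1, a=62
d=1 and a=2a₀=62 at k=2, so the next step gives (m, d) = (31, 2) again — its k=1 value — and the period has length 2.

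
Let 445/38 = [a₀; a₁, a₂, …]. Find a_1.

1

445 = 11·38 + 27   →  a_0 = 11
38 = 1·27 + 11   →  a_1 = 1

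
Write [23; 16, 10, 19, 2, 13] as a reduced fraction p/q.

Using pₖ = aₖpₖ₋₁ + pₖ₋₂ and qₖ = aₖqₖ₋₁ + qₖ₋₂:
  k=0: a=23, p=23, q=1
  k=1: a=16, p=369, q=16
  k=2: a=10, p=3713, q=161
  k=3: a=19, p=70916, q=3075
  k=4: a=2, p=145545, q=6311
  k=5: a=13, p=1963001, q=85118

1963001/85118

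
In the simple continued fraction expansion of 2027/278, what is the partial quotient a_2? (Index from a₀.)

2

2027 = 7·278 + 81   →  a_0 = 7
278 = 3·81 + 35   →  a_1 = 3
81 = 2·35 + 11   →  a_2 = 2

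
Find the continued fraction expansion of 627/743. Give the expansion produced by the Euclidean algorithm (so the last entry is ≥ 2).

[0; 1, 5, 2, 2, 7, 3]

627 = 0×743 + 627
743 = 1×627 + 116
627 = 5×116 + 47
116 = 2×47 + 22
47 = 2×22 + 3
22 = 7×3 + 1
3 = 3×1 + 0  (stop)
So 627/743 = [0; 1, 5, 2, 2, 7, 3].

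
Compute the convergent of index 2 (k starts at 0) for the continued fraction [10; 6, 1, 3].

71/7

Using pₖ = aₖpₖ₋₁ + pₖ₋₂, qₖ = aₖqₖ₋₁ + qₖ₋₂ (with p₋₁=1, p₋₂=0, q₋₁=0, q₋₂=1):
  k=0: a=10, p=10, q=1
  k=1: a=6, p=61, q=6
  k=2: a=1, p=71, q=7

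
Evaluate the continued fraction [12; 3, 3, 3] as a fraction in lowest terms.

Using pₖ = aₖpₖ₋₁ + pₖ₋₂ and qₖ = aₖqₖ₋₁ + qₖ₋₂:
  k=0: a=12, p=12, q=1
  k=1: a=3, p=37, q=3
  k=2: a=3, p=123, q=10
  k=3: a=3, p=406, q=33

406/33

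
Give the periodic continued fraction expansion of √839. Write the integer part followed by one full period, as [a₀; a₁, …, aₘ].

a₀ = ⌊√839⌋ = 28.
With m₀=0, d₀=1 and mₖ₊₁ = dₖaₖ − mₖ, dₖ₊₁ = (n − mₖ₊₁²)/dₖ, aₖ₊₁ = ⌊(a₀+mₖ₊₁)/dₖ₊₁⌋:
  k=1: m=28, d=55, a=1
  k=2: m=27, d=2, a=27
  k=3: m=27, d=55, a=1
  k=4: m=28, d=1, a=56
d=1 and a=2a₀=56 at k=4, so the next step gives (m, d) = (28, 55) again — its k=1 value — and the period has length 4.

[28; 1, 27, 1, 56]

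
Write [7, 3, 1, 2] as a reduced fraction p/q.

Fold from the inside: start with 2/1.
  1 + 1/2 = 3/2
  3 + 2/3 = 11/3
  7 + 3/11 = 80/11

80/11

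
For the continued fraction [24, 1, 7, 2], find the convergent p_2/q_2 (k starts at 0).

199/8

Using pₖ = aₖpₖ₋₁ + pₖ₋₂, qₖ = aₖqₖ₋₁ + qₖ₋₂ (with p₋₁=1, p₋₂=0, q₋₁=0, q₋₂=1):
  k=0: a=24, p=24, q=1
  k=1: a=1, p=25, q=1
  k=2: a=7, p=199, q=8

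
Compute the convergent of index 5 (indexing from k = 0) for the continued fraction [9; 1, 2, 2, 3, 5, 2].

1233/127

Using pₖ = aₖpₖ₋₁ + pₖ₋₂, qₖ = aₖqₖ₋₁ + qₖ₋₂ (with p₋₁=1, p₋₂=0, q₋₁=0, q₋₂=1):
  k=0: a=9, p=9, q=1
  k=1: a=1, p=10, q=1
  k=2: a=2, p=29, q=3
  k=3: a=2, p=68, q=7
  k=4: a=3, p=233, q=24
  k=5: a=5, p=1233, q=127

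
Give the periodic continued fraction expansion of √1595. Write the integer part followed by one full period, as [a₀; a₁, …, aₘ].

[39; 1, 14, 1, 78]

a₀ = ⌊√1595⌋ = 39.
With m₀=0, d₀=1 and mₖ₊₁ = dₖaₖ − mₖ, dₖ₊₁ = (n − mₖ₊₁²)/dₖ, aₖ₊₁ = ⌊(a₀+mₖ₊₁)/dₖ₊₁⌋:
  k=1: m=39, d=74, a=1
  k=2: m=35, d=5, a=14
  k=3: m=35, d=74, a=1
  k=4: m=39, d=1, a=78
d=1 and a=2a₀=78 at k=4, so the next step gives (m, d) = (39, 74) again — its k=1 value — and the period has length 4.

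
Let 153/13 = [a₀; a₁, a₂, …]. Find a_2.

3

153 = 11·13 + 10   →  a_0 = 11
13 = 1·10 + 3   →  a_1 = 1
10 = 3·3 + 1   →  a_2 = 3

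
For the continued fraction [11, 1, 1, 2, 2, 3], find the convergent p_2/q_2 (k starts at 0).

Using pₖ = aₖpₖ₋₁ + pₖ₋₂, qₖ = aₖqₖ₋₁ + qₖ₋₂ (with p₋₁=1, p₋₂=0, q₋₁=0, q₋₂=1):
  k=0: a=11, p=11, q=1
  k=1: a=1, p=12, q=1
  k=2: a=1, p=23, q=2

23/2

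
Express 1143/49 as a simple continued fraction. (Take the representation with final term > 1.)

1143 = 23·49 + 16
49 = 3·16 + 1
16 = 16·1 + 0  (stop)
So 1143/49 = [23; 3, 16].

[23; 3, 16]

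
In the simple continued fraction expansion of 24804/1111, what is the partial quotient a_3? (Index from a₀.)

2

24804 = 22·1111 + 362   →  a_0 = 22
1111 = 3·362 + 25   →  a_1 = 3
362 = 14·25 + 12   →  a_2 = 14
25 = 2·12 + 1   →  a_3 = 2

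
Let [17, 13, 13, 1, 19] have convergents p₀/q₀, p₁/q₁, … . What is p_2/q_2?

2903/170

Using pₖ = aₖpₖ₋₁ + pₖ₋₂, qₖ = aₖqₖ₋₁ + qₖ₋₂ (with p₋₁=1, p₋₂=0, q₋₁=0, q₋₂=1):
  k=0: a=17, p=17, q=1
  k=1: a=13, p=222, q=13
  k=2: a=13, p=2903, q=170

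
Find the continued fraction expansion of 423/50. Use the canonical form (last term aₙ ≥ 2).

[8; 2, 5, 1, 3]

423 = 8×50 + 23
50 = 2×23 + 4
23 = 5×4 + 3
4 = 1×3 + 1
3 = 3×1 + 0  (stop)
So 423/50 = [8; 2, 5, 1, 3].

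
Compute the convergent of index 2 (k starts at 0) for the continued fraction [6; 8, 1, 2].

55/9

Using pₖ = aₖpₖ₋₁ + pₖ₋₂, qₖ = aₖqₖ₋₁ + qₖ₋₂ (with p₋₁=1, p₋₂=0, q₋₁=0, q₋₂=1):
  k=0: a=6, p=6, q=1
  k=1: a=8, p=49, q=8
  k=2: a=1, p=55, q=9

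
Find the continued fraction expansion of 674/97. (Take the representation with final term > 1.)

[6; 1, 18, 2, 2]

674 = 6·97 + 92
97 = 1·92 + 5
92 = 18·5 + 2
5 = 2·2 + 1
2 = 2·1 + 0  (stop)
So 674/97 = [6; 1, 18, 2, 2].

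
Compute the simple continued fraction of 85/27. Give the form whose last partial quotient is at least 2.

[3; 6, 1, 3]

85 = 3*27 + 4
27 = 6*4 + 3
4 = 1*3 + 1
3 = 3*1 + 0  (stop)
So 85/27 = [3; 6, 1, 3].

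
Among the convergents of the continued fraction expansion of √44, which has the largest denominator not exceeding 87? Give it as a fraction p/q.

√44 = [6; 1, 1, 1, 2, 1, 1, 1, 12, …] (period length 8).
Convergents:
  p_0/q_0 = 6/1
  p_1/q_1 = 7/1
  p_2/q_2 = 13/2
  p_3/q_3 = 20/3
  p_4/q_4 = 53/8
  p_5/q_5 = 73/11
  p_6/q_6 = 126/19
  p_7/q_7 = 199/30
  p_8/q_8 = 2514/379
q_7 = 30 ≤ 87 < 379 = q_8, so the answer is 199/30.

199/30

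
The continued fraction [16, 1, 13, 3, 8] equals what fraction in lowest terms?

Fold from the inside: start with 8/1.
  3 + 1/8 = 25/8
  13 + 8/25 = 333/25
  1 + 25/333 = 358/333
  16 + 333/358 = 6061/358

6061/358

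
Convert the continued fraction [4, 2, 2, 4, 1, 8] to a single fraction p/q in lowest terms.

1049/238

Fold from the inside: start with 8/1.
  1 + 1/8 = 9/8
  4 + 8/9 = 44/9
  2 + 9/44 = 97/44
  2 + 44/97 = 238/97
  4 + 97/238 = 1049/238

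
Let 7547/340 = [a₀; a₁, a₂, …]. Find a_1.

7547 = 22·340 + 67   →  a_0 = 22
340 = 5·67 + 5   →  a_1 = 5

5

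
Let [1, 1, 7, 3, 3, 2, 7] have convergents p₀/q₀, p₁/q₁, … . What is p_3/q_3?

47/25

Using pₖ = aₖpₖ₋₁ + pₖ₋₂, qₖ = aₖqₖ₋₁ + qₖ₋₂ (with p₋₁=1, p₋₂=0, q₋₁=0, q₋₂=1):
  k=0: a=1, p=1, q=1
  k=1: a=1, p=2, q=1
  k=2: a=7, p=15, q=8
  k=3: a=3, p=47, q=25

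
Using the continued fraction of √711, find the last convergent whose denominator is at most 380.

8506/319

√711 = [26; 1, 1, 1, 52, …] (period length 4).
Convergents:
  p_0/q_0 = 26/1
  p_1/q_1 = 27/1
  p_2/q_2 = 53/2
  p_3/q_3 = 80/3
  p_4/q_4 = 4213/158
  p_5/q_5 = 4293/161
  p_6/q_6 = 8506/319
  p_7/q_7 = 12799/480
q_6 = 319 ≤ 380 < 480 = q_7, so the answer is 8506/319.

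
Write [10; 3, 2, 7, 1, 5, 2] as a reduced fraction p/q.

7747/753

Fold from the inside: start with 2/1.
  5 + 1/2 = 11/2
  1 + 2/11 = 13/11
  7 + 11/13 = 102/13
  2 + 13/102 = 217/102
  3 + 102/217 = 753/217
  10 + 217/753 = 7747/753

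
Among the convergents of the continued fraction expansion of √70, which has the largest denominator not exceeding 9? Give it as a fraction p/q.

√70 = [8; 2, 1, 2, 1, 2, 16, …] (period length 6).
Convergents:
  p_0/q_0 = 8/1
  p_1/q_1 = 17/2
  p_2/q_2 = 25/3
  p_3/q_3 = 67/8
  p_4/q_4 = 92/11
q_3 = 8 ≤ 9 < 11 = q_4, so the answer is 67/8.

67/8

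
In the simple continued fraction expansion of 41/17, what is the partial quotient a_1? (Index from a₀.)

2

41 = 2·17 + 7   →  a_0 = 2
17 = 2·7 + 3   →  a_1 = 2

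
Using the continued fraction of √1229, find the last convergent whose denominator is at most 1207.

21490/613

√1229 = [35; 17, 1, 1, 17, 70, …] (period length 5).
Convergents:
  p_0/q_0 = 35/1
  p_1/q_1 = 596/17
  p_2/q_2 = 631/18
  p_3/q_3 = 1227/35
  p_4/q_4 = 21490/613
  p_5/q_5 = 1505527/42945
q_4 = 613 ≤ 1207 < 42945 = q_5, so the answer is 21490/613.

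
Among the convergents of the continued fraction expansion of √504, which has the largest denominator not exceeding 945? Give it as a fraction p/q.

√504 = [22; 2, 4, 2, 44, …] (period length 4).
Convergents:
  p_0/q_0 = 22/1
  p_1/q_1 = 45/2
  p_2/q_2 = 202/9
  p_3/q_3 = 449/20
  p_4/q_4 = 19958/889
  p_5/q_5 = 40365/1798
q_4 = 889 ≤ 945 < 1798 = q_5, so the answer is 19958/889.

19958/889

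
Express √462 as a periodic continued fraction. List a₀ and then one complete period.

a₀ = ⌊√462⌋ = 21.

[21; 2, 42]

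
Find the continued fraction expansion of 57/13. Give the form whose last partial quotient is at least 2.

[4; 2, 1, 1, 2]

57 = 4*13 + 5
13 = 2*5 + 3
5 = 1*3 + 2
3 = 1*2 + 1
2 = 2*1 + 0  (stop)
So 57/13 = [4; 2, 1, 1, 2].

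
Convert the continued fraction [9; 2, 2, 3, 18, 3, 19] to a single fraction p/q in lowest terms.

Fold from the inside: start with 19/1.
  3 + 1/19 = 58/19
  18 + 19/58 = 1063/58
  3 + 58/1063 = 3247/1063
  2 + 1063/3247 = 7557/3247
  2 + 3247/7557 = 18361/7557
  9 + 7557/18361 = 172806/18361

172806/18361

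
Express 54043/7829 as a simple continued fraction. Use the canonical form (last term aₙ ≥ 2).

54043 = 6×7829 + 7069
7829 = 1×7069 + 760
7069 = 9×760 + 229
760 = 3×229 + 73
229 = 3×73 + 10
73 = 7×10 + 3
10 = 3×3 + 1
3 = 3×1 + 0  (stop)
So 54043/7829 = [6; 1, 9, 3, 3, 7, 3, 3].

[6; 1, 9, 3, 3, 7, 3, 3]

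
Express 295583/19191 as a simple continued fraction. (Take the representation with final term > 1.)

295583 = 15*19191 + 7718
19191 = 2*7718 + 3755
7718 = 2*3755 + 208
3755 = 18*208 + 11
208 = 18*11 + 10
11 = 1*10 + 1
10 = 10*1 + 0  (stop)
So 295583/19191 = [15; 2, 2, 18, 18, 1, 10].

[15; 2, 2, 18, 18, 1, 10]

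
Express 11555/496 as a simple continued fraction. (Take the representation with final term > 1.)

11555 = 23×496 + 147
496 = 3×147 + 55
147 = 2×55 + 37
55 = 1×37 + 18
37 = 2×18 + 1
18 = 18×1 + 0  (stop)
So 11555/496 = [23; 3, 2, 1, 2, 18].

[23; 3, 2, 1, 2, 18]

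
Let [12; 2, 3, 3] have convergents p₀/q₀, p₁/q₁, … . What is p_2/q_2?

Using pₖ = aₖpₖ₋₁ + pₖ₋₂, qₖ = aₖqₖ₋₁ + qₖ₋₂ (with p₋₁=1, p₋₂=0, q₋₁=0, q₋₂=1):
  k=0: a=12, p=12, q=1
  k=1: a=2, p=25, q=2
  k=2: a=3, p=87, q=7

87/7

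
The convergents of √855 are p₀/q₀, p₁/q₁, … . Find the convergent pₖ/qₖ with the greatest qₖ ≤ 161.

√855 = [29; 4, 6, 4, 58, …] (period length 4).
Convergents:
  p_0/q_0 = 29/1
  p_1/q_1 = 117/4
  p_2/q_2 = 731/25
  p_3/q_3 = 3041/104
  p_4/q_4 = 177109/6057
q_3 = 104 ≤ 161 < 6057 = q_4, so the answer is 3041/104.

3041/104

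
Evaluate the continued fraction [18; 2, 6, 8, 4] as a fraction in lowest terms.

8068/437

Fold from the inside: start with 4/1.
  8 + 1/4 = 33/4
  6 + 4/33 = 202/33
  2 + 33/202 = 437/202
  18 + 202/437 = 8068/437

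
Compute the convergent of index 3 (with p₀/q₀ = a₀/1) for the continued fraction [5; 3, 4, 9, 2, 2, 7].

Using pₖ = aₖpₖ₋₁ + pₖ₋₂, qₖ = aₖqₖ₋₁ + qₖ₋₂ (with p₋₁=1, p₋₂=0, q₋₁=0, q₋₂=1):
  k=0: a=5, p=5, q=1
  k=1: a=3, p=16, q=3
  k=2: a=4, p=69, q=13
  k=3: a=9, p=637, q=120

637/120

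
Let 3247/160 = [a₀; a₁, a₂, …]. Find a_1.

3

3247 = 20·160 + 47   →  a_0 = 20
160 = 3·47 + 19   →  a_1 = 3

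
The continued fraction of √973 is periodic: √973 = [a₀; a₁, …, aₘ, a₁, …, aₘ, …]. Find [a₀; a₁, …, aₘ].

a₀ = ⌊√973⌋ = 31.
With m₀=0, d₀=1 and mₖ₊₁ = dₖaₖ − mₖ, dₖ₊₁ = (n − mₖ₊₁²)/dₖ, aₖ₊₁ = ⌊(a₀+mₖ₊₁)/dₖ₊₁⌋:
  k=1: m=31, d=12, a=5
  k=2: m=29, d=11, a=5
  k=3: m=26, d=27, a=2
  k=4: m=28, d=7, a=8
  k=5: m=28, d=27, a=2
  k=6: m=26, d=11, a=5
  k=7: m=29, d=12, a=5
  k=8: m=31, d=1, a=62
d=1 and a=2a₀=62 at k=8, so the next step gives (m, d) = (31, 12) again — its k=1 value — and the period has length 8.

[31; 5, 5, 2, 8, 2, 5, 5, 62]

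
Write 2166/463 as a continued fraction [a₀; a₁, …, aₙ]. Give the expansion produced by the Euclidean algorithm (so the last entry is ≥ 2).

2166 = 4*463 + 314
463 = 1*314 + 149
314 = 2*149 + 16
149 = 9*16 + 5
16 = 3*5 + 1
5 = 5*1 + 0  (stop)
So 2166/463 = [4; 1, 2, 9, 3, 5].

[4; 1, 2, 9, 3, 5]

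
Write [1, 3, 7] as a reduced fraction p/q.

Using pₖ = aₖpₖ₋₁ + pₖ₋₂ and qₖ = aₖqₖ₋₁ + qₖ₋₂:
  k=0: a=1, p=1, q=1
  k=1: a=3, p=4, q=3
  k=2: a=7, p=29, q=22

29/22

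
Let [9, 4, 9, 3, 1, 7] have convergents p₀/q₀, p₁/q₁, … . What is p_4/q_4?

Using pₖ = aₖpₖ₋₁ + pₖ₋₂, qₖ = aₖqₖ₋₁ + qₖ₋₂ (with p₋₁=1, p₋₂=0, q₋₁=0, q₋₂=1):
  k=0: a=9, p=9, q=1
  k=1: a=4, p=37, q=4
  k=2: a=9, p=342, q=37
  k=3: a=3, p=1063, q=115
  k=4: a=1, p=1405, q=152

1405/152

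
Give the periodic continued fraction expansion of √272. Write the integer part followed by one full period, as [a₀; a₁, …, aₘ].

[16; 2, 32]

a₀ = ⌊√272⌋ = 16.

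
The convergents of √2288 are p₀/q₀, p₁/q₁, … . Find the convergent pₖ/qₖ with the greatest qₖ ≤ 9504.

√2288 = [47; 1, 4, 1, 94, …] (period length 4).
Convergents:
  p_0/q_0 = 47/1
  p_1/q_1 = 48/1
  p_2/q_2 = 239/5
  p_3/q_3 = 287/6
  p_4/q_4 = 27217/569
  p_5/q_5 = 27504/575
  p_6/q_6 = 137233/2869
  p_7/q_7 = 164737/3444
  p_8/q_8 = 15622511/326605
q_7 = 3444 ≤ 9504 < 326605 = q_8, so the answer is 164737/3444.

164737/3444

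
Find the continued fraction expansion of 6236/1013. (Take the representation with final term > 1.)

[6; 6, 2, 2, 3, 9]

6236 = 6·1013 + 158
1013 = 6·158 + 65
158 = 2·65 + 28
65 = 2·28 + 9
28 = 3·9 + 1
9 = 9·1 + 0  (stop)
So 6236/1013 = [6; 6, 2, 2, 3, 9].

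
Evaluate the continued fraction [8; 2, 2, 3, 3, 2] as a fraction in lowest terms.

1085/129

Using pₖ = aₖpₖ₋₁ + pₖ₋₂ and qₖ = aₖqₖ₋₁ + qₖ₋₂:
  k=0: a=8, p=8, q=1
  k=1: a=2, p=17, q=2
  k=2: a=2, p=42, q=5
  k=3: a=3, p=143, q=17
  k=4: a=3, p=471, q=56
  k=5: a=2, p=1085, q=129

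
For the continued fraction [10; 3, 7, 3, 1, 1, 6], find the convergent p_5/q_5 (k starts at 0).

1651/160

Using pₖ = aₖpₖ₋₁ + pₖ₋₂, qₖ = aₖqₖ₋₁ + qₖ₋₂ (with p₋₁=1, p₋₂=0, q₋₁=0, q₋₂=1):
  k=0: a=10, p=10, q=1
  k=1: a=3, p=31, q=3
  k=2: a=7, p=227, q=22
  k=3: a=3, p=712, q=69
  k=4: a=1, p=939, q=91
  k=5: a=1, p=1651, q=160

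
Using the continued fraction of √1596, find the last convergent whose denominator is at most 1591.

63081/1579

√1596 = [39; 1, 18, 1, 78, …] (period length 4).
Convergents:
  p_0/q_0 = 39/1
  p_1/q_1 = 40/1
  p_2/q_2 = 759/19
  p_3/q_3 = 799/20
  p_4/q_4 = 63081/1579
  p_5/q_5 = 63880/1599
q_4 = 1579 ≤ 1591 < 1599 = q_5, so the answer is 63081/1579.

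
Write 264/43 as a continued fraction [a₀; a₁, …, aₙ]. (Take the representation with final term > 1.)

[6; 7, 6]

264 = 6·43 + 6
43 = 7·6 + 1
6 = 6·1 + 0  (stop)
So 264/43 = [6; 7, 6].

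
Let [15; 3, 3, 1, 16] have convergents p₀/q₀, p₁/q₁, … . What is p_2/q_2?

153/10

Using pₖ = aₖpₖ₋₁ + pₖ₋₂, qₖ = aₖqₖ₋₁ + qₖ₋₂ (with p₋₁=1, p₋₂=0, q₋₁=0, q₋₂=1):
  k=0: a=15, p=15, q=1
  k=1: a=3, p=46, q=3
  k=2: a=3, p=153, q=10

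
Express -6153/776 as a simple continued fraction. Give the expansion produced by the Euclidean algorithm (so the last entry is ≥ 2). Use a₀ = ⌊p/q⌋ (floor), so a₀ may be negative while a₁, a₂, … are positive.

-6153 = -8·776 + 55
776 = 14·55 + 6
55 = 9·6 + 1
6 = 6·1 + 0  (stop)
So -6153/776 = [-8; 14, 9, 6].

[-8; 14, 9, 6]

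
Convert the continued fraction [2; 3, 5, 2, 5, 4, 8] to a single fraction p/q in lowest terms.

15234/6583

Using pₖ = aₖpₖ₋₁ + pₖ₋₂ and qₖ = aₖqₖ₋₁ + qₖ₋₂:
  k=0: a=2, p=2, q=1
  k=1: a=3, p=7, q=3
  k=2: a=5, p=37, q=16
  k=3: a=2, p=81, q=35
  k=4: a=5, p=442, q=191
  k=5: a=4, p=1849, q=799
  k=6: a=8, p=15234, q=6583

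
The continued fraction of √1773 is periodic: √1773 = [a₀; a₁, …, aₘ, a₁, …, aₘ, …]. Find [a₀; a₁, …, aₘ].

[42; 9, 2, 1, 8, 1, 2, 9, 84]

a₀ = ⌊√1773⌋ = 42.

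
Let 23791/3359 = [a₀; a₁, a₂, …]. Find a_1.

23791 = 7·3359 + 278   →  a_0 = 7
3359 = 12·278 + 23   →  a_1 = 12

12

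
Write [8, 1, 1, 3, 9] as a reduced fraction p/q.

557/65

Fold from the inside: start with 9/1.
  3 + 1/9 = 28/9
  1 + 9/28 = 37/28
  1 + 28/37 = 65/37
  8 + 37/65 = 557/65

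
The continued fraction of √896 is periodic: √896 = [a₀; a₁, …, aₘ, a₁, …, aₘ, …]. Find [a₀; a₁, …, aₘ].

a₀ = ⌊√896⌋ = 29.
With m₀=0, d₀=1 and mₖ₊₁ = dₖaₖ − mₖ, dₖ₊₁ = (n − mₖ₊₁²)/dₖ, aₖ₊₁ = ⌊(a₀+mₖ₊₁)/dₖ₊₁⌋:
  k=1: m=29, d=55, a=1
  k=2: m=26, d=4, a=13
  k=3: m=26, d=55, a=1
  k=4: m=29, d=1, a=58
d=1 and a=2a₀=58 at k=4, so the next step gives (m, d) = (29, 55) again — its k=1 value — and the period has length 4.

[29; 1, 13, 1, 58]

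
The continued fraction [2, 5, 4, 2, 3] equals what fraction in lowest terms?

355/162

Using pₖ = aₖpₖ₋₁ + pₖ₋₂ and qₖ = aₖqₖ₋₁ + qₖ₋₂:
  k=0: a=2, p=2, q=1
  k=1: a=5, p=11, q=5
  k=2: a=4, p=46, q=21
  k=3: a=2, p=103, q=47
  k=4: a=3, p=355, q=162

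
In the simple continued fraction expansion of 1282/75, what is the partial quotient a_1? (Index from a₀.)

1282 = 17·75 + 7   →  a_0 = 17
75 = 10·7 + 5   →  a_1 = 10

10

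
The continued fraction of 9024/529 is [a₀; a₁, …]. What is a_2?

15

9024 = 17·529 + 31   →  a_0 = 17
529 = 17·31 + 2   →  a_1 = 17
31 = 15·2 + 1   →  a_2 = 15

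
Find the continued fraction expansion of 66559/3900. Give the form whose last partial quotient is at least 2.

66559 = 17×3900 + 259
3900 = 15×259 + 15
259 = 17×15 + 4
15 = 3×4 + 3
4 = 1×3 + 1
3 = 3×1 + 0  (stop)
So 66559/3900 = [17; 15, 17, 3, 1, 3].

[17; 15, 17, 3, 1, 3]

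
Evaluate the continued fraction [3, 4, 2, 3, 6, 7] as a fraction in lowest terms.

4503/1396

Fold from the inside: start with 7/1.
  6 + 1/7 = 43/7
  3 + 7/43 = 136/43
  2 + 43/136 = 315/136
  4 + 136/315 = 1396/315
  3 + 315/1396 = 4503/1396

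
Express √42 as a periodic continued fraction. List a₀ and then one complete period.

a₀ = ⌊√42⌋ = 6.
With m₀=0, d₀=1 and mₖ₊₁ = dₖaₖ − mₖ, dₖ₊₁ = (n − mₖ₊₁²)/dₖ, aₖ₊₁ = ⌊(a₀+mₖ₊₁)/dₖ₊₁⌋:
  k=1: m=6, d=6, a=2
  k=2: m=6, d=1, a=12
d=1 and a=2a₀=12 at k=2, so the next step gives (m, d) = (6, 6) again — its k=1 value — and the period has length 2.

[6; 2, 12]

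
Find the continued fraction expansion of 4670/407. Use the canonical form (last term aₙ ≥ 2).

4670 = 11*407 + 193
407 = 2*193 + 21
193 = 9*21 + 4
21 = 5*4 + 1
4 = 4*1 + 0  (stop)
So 4670/407 = [11; 2, 9, 5, 4].

[11; 2, 9, 5, 4]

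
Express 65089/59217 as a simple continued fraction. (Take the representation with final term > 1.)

65089 = 1×59217 + 5872
59217 = 10×5872 + 497
5872 = 11×497 + 405
497 = 1×405 + 92
405 = 4×92 + 37
92 = 2×37 + 18
37 = 2×18 + 1
18 = 18×1 + 0  (stop)
So 65089/59217 = [1; 10, 11, 1, 4, 2, 2, 18].

[1; 10, 11, 1, 4, 2, 2, 18]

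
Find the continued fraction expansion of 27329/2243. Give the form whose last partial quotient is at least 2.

[12; 5, 2, 3, 8, 7]

27329 = 12×2243 + 413
2243 = 5×413 + 178
413 = 2×178 + 57
178 = 3×57 + 7
57 = 8×7 + 1
7 = 7×1 + 0  (stop)
So 27329/2243 = [12; 5, 2, 3, 8, 7].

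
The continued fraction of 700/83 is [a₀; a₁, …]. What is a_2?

700 = 8·83 + 36   →  a_0 = 8
83 = 2·36 + 11   →  a_1 = 2
36 = 3·11 + 3   →  a_2 = 3

3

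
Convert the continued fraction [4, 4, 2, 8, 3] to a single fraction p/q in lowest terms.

1001/237

Using pₖ = aₖpₖ₋₁ + pₖ₋₂ and qₖ = aₖqₖ₋₁ + qₖ₋₂:
  k=0: a=4, p=4, q=1
  k=1: a=4, p=17, q=4
  k=2: a=2, p=38, q=9
  k=3: a=8, p=321, q=76
  k=4: a=3, p=1001, q=237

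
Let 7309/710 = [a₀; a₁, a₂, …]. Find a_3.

1

7309 = 10·710 + 209   →  a_0 = 10
710 = 3·209 + 83   →  a_1 = 3
209 = 2·83 + 43   →  a_2 = 2
83 = 1·43 + 40   →  a_3 = 1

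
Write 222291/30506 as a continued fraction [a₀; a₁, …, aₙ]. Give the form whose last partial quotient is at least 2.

222291 = 7*30506 + 8749
30506 = 3*8749 + 4259
8749 = 2*4259 + 231
4259 = 18*231 + 101
231 = 2*101 + 29
101 = 3*29 + 14
29 = 2*14 + 1
14 = 14*1 + 0  (stop)
So 222291/30506 = [7; 3, 2, 18, 2, 3, 2, 14].

[7; 3, 2, 18, 2, 3, 2, 14]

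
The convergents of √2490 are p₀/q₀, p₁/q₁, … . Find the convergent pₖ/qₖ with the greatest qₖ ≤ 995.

49351/989

√2490 = [49; 1, 8, 1, 98, …] (period length 4).
Convergents:
  p_0/q_0 = 49/1
  p_1/q_1 = 50/1
  p_2/q_2 = 449/9
  p_3/q_3 = 499/10
  p_4/q_4 = 49351/989
  p_5/q_5 = 49850/999
q_4 = 989 ≤ 995 < 999 = q_5, so the answer is 49351/989.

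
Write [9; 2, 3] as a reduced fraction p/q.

Using pₖ = aₖpₖ₋₁ + pₖ₋₂ and qₖ = aₖqₖ₋₁ + qₖ₋₂:
  k=0: a=9, p=9, q=1
  k=1: a=2, p=19, q=2
  k=2: a=3, p=66, q=7

66/7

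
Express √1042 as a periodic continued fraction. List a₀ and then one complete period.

a₀ = ⌊√1042⌋ = 32.
With m₀=0, d₀=1 and mₖ₊₁ = dₖaₖ − mₖ, dₖ₊₁ = (n − mₖ₊₁²)/dₖ, aₖ₊₁ = ⌊(a₀+mₖ₊₁)/dₖ₊₁⌋:
  k=1: m=32, d=18, a=3
  k=2: m=22, d=31, a=1
  k=3: m=9, d=31, a=1
  k=4: m=22, d=18, a=3
  k=5: m=32, d=1, a=64
d=1 and a=2a₀=64 at k=5, so the next step gives (m, d) = (32, 18) again — its k=1 value — and the period has length 5.

[32; 3, 1, 1, 3, 64]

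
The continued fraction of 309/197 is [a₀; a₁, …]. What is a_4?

6

309 = 1·197 + 112   →  a_0 = 1
197 = 1·112 + 85   →  a_1 = 1
112 = 1·85 + 27   →  a_2 = 1
85 = 3·27 + 4   →  a_3 = 3
27 = 6·4 + 3   →  a_4 = 6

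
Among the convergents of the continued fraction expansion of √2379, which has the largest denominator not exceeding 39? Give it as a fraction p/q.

√2379 = [48; 1, 3, 2, 3, 1, 96, …] (period length 6).
Convergents:
  p_0/q_0 = 48/1
  p_1/q_1 = 49/1
  p_2/q_2 = 195/4
  p_3/q_3 = 439/9
  p_4/q_4 = 1512/31
  p_5/q_5 = 1951/40
q_4 = 31 ≤ 39 < 40 = q_5, so the answer is 1512/31.

1512/31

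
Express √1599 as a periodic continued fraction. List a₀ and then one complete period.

a₀ = ⌊√1599⌋ = 39.
With m₀=0, d₀=1 and mₖ₊₁ = dₖaₖ − mₖ, dₖ₊₁ = (n − mₖ₊₁²)/dₖ, aₖ₊₁ = ⌊(a₀+mₖ₊₁)/dₖ₊₁⌋:
  k=1: m=39, d=78, a=1
  k=2: m=39, d=1, a=78
d=1 and a=2a₀=78 at k=2, so the next step gives (m, d) = (39, 78) again — its k=1 value — and the period has length 2.

[39; 1, 78]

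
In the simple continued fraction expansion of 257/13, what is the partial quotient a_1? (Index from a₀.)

1

257 = 19·13 + 10   →  a_0 = 19
13 = 1·10 + 3   →  a_1 = 1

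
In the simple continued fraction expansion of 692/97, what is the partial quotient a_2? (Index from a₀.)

2

692 = 7·97 + 13   →  a_0 = 7
97 = 7·13 + 6   →  a_1 = 7
13 = 2·6 + 1   →  a_2 = 2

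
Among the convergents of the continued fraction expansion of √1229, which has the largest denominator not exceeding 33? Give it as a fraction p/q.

√1229 = [35; 17, 1, 1, 17, 70, …] (period length 5).
Convergents:
  p_0/q_0 = 35/1
  p_1/q_1 = 596/17
  p_2/q_2 = 631/18
  p_3/q_3 = 1227/35
q_2 = 18 ≤ 33 < 35 = q_3, so the answer is 631/18.

631/18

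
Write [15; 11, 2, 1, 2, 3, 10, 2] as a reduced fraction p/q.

Fold from the inside: start with 2/1.
  10 + 1/2 = 21/2
  3 + 2/21 = 65/21
  2 + 21/65 = 151/65
  1 + 65/151 = 216/151
  2 + 151/216 = 583/216
  11 + 216/583 = 6629/583
  15 + 583/6629 = 100018/6629

100018/6629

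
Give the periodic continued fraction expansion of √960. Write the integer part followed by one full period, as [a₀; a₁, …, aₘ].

a₀ = ⌊√960⌋ = 30.
With m₀=0, d₀=1 and mₖ₊₁ = dₖaₖ − mₖ, dₖ₊₁ = (n − mₖ₊₁²)/dₖ, aₖ₊₁ = ⌊(a₀+mₖ₊₁)/dₖ₊₁⌋:
  k=1: m=30, d=60, a=1
  k=2: m=30, d=1, a=60
d=1 and a=2a₀=60 at k=2, so the next step gives (m, d) = (30, 60) again — its k=1 value — and the period has length 2.

[30; 1, 60]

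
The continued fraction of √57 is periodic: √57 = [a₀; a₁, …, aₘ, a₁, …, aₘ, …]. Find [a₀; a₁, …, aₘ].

a₀ = ⌊√57⌋ = 7.
With m₀=0, d₀=1 and mₖ₊₁ = dₖaₖ − mₖ, dₖ₊₁ = (n − mₖ₊₁²)/dₖ, aₖ₊₁ = ⌊(a₀+mₖ₊₁)/dₖ₊₁⌋:
  k=1: m=7, d=8, a=1
  k=2: m=1, d=7, a=1
  k=3: m=6, d=3, a=4
  k=4: m=6, d=7, a=1
  k=5: m=1, d=8, a=1
  k=6: m=7, d=1, a=14
d=1 and a=2a₀=14 at k=6, so the next step gives (m, d) = (7, 8) again — its k=1 value — and the period has length 6.

[7; 1, 1, 4, 1, 1, 14]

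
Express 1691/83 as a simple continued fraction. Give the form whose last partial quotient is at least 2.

1691 = 20·83 + 31
83 = 2·31 + 21
31 = 1·21 + 10
21 = 2·10 + 1
10 = 10·1 + 0  (stop)
So 1691/83 = [20; 2, 1, 2, 10].

[20; 2, 1, 2, 10]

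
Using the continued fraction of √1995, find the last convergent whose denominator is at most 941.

√1995 = [44; 1, 1, 1, 88, …] (period length 4).
Convergents:
  p_0/q_0 = 44/1
  p_1/q_1 = 45/1
  p_2/q_2 = 89/2
  p_3/q_3 = 134/3
  p_4/q_4 = 11881/266
  p_5/q_5 = 12015/269
  p_6/q_6 = 23896/535
  p_7/q_7 = 35911/804
  p_8/q_8 = 3184064/71287
q_7 = 804 ≤ 941 < 71287 = q_8, so the answer is 35911/804.

35911/804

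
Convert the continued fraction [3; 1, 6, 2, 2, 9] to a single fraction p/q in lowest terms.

1345/348

Using pₖ = aₖpₖ₋₁ + pₖ₋₂ and qₖ = aₖqₖ₋₁ + qₖ₋₂:
  k=0: a=3, p=3, q=1
  k=1: a=1, p=4, q=1
  k=2: a=6, p=27, q=7
  k=3: a=2, p=58, q=15
  k=4: a=2, p=143, q=37
  k=5: a=9, p=1345, q=348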